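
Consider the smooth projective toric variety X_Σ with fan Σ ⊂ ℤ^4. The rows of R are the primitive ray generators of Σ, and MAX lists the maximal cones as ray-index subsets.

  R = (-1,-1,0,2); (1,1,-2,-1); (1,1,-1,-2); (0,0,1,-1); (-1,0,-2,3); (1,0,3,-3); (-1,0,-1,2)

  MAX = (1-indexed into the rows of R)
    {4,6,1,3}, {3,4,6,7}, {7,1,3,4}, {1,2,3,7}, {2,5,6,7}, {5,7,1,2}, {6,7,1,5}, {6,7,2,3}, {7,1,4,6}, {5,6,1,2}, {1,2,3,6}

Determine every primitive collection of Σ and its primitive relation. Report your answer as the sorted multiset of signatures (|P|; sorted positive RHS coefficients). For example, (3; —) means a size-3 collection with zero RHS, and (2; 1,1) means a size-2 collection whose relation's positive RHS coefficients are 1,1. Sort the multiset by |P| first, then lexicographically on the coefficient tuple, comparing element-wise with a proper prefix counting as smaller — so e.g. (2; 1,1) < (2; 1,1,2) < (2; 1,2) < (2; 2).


|primitive collections| = 5. Relations:

  {2,4}:  v_{2} + v_{4} = v_{3}  ⟹  sig = (2; 1)
  {4,5}:  v_{4} + v_{5} = v_{7}  ⟹  sig = (2; 1)
  {3,5}:  v_{3} + v_{5} = v_{2} + v_{7}  ⟹  sig = (2; 1,1)
  {1,2,6,7}:  v_{1} + v_{2} + v_{6} + v_{7} = 0  ⟹  sig = (4; —)
  {1,3,6,7}:  v_{1} + v_{3} + v_{6} + v_{7} = v_{4}  ⟹  sig = (4; 1)

Sorted signature multiset PRS(X):
    |P|=2: 3 collections, coeffs (1), (1), (1,1)
    |P|=4: 2 collections, coeffs (), (1)


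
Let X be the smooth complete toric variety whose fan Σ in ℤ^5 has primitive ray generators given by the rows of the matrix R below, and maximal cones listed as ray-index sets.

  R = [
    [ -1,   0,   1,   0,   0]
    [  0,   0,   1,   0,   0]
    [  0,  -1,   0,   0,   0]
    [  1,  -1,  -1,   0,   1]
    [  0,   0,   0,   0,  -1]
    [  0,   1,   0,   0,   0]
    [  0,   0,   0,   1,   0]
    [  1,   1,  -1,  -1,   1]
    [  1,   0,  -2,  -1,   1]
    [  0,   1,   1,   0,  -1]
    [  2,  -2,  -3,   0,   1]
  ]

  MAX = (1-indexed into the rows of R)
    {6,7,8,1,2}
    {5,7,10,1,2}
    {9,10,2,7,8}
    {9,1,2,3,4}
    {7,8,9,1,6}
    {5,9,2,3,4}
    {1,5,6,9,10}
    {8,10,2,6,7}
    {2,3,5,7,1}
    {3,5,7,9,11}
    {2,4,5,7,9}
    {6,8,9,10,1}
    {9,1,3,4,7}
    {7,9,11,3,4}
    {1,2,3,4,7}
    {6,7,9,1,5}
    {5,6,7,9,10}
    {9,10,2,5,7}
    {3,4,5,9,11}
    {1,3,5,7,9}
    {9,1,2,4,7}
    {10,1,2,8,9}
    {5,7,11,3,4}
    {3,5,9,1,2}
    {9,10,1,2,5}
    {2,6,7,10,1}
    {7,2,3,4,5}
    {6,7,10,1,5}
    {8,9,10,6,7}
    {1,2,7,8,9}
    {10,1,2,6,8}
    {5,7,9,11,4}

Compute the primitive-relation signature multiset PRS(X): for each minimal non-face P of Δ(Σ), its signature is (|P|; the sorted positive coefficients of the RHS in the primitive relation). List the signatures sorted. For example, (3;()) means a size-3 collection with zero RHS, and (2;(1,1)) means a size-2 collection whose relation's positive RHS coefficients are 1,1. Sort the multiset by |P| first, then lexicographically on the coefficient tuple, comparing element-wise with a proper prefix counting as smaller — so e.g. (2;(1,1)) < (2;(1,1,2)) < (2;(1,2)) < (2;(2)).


|primitive collections| = 20. Relations:

  P={3,6}:  v_{3} + v_{6} = 0  ⇒ sig = (2;())
  P={3,8}:  v_{3} + v_{8} = v_{2} + v_{9}  ⇒ sig = (2;(1,1))
  P={3,10}:  v_{3} + v_{10} = v_{2} + v_{5}  ⇒ sig = (2;(1,1))
  P={5,8}:  v_{5} + v_{8} = v_{9} + v_{10}  ⇒ sig = (2;(1,1))
  P={4,6}:  v_{4} + v_{6} = v_{2} + v_{7} + v_{9}  ⇒ sig = (2;(1,1,1))
  P={6,11}:  v_{6} + v_{11} = v_{4} + v_{5} + v_{7} + v_{9}  ⇒ sig = (2;(1,1,1,1))
  P={8,11}:  v_{8} + v_{11} = v_{2} + v_{4} + v_{5} + v_{7} + 2·v_{9}  ⇒ sig = (2;(1,1,1,1,2))
  P={10,11}:  v_{10} + v_{11} = v_{2} + v_{4} + 2·v_{5} + v_{7} + v_{9}  ⇒ sig = (2;(1,1,1,1,2))
  P={4,10}:  v_{4} + v_{10} = 2·v_{2} + v_{5} + v_{7} + v_{9}  ⇒ sig = (2;(1,1,1,2))
  P={1,11}:  v_{1} + v_{11} = 2·v_{3} + v_{7} + v_{9}  ⇒ sig = (2;(1,1,2))
  P={2,11}:  v_{2} + v_{11} = 2·v_{4} + v_{5}  ⇒ sig = (2;(1,2))
  P={4,8}:  v_{4} + v_{8} = 2·v_{2} + v_{7} + 2·v_{9}  ⇒ sig = (2;(1,2,2))
  P={1,4,5}:  v_{1} + v_{4} + v_{5} = v_{3}  ⇒ sig = (3;(1))
  P={2,5,6}:  v_{2} + v_{5} + v_{6} = v_{10}  ⇒ sig = (3;(1))
  P={2,6,9}:  v_{2} + v_{6} + v_{9} = v_{8}  ⇒ sig = (3;(1))
  P={1,7,9,10}:  v_{1} + v_{7} + v_{9} + v_{10} = v_{6}  ⇒ sig = (4;(1))
  P={2,3,7,9}:  v_{2} + v_{3} + v_{7} + v_{9} = v_{4}  ⇒ sig = (4;(1))
  P={1,7,8,10}:  v_{1} + v_{7} + v_{8} + v_{10} = v_{2} + 2·v_{6}  ⇒ sig = (4;(1,2))
  P={1,2,5,7,9}:  v_{1} + v_{2} + v_{5} + v_{7} + v_{9} = 0  ⇒ sig = (5;())
  P={3,4,5,7,9}:  v_{3} + v_{4} + v_{5} + v_{7} + v_{9} = v_{11}  ⇒ sig = (5;(1))

Signatures (|P|; sorted positive RHS coefficients), sorted:
    |P|=2: 12 collections, coeffs (), (1,1), (1,1), (1,1), (1,1,1), (1,1,1,1), (1,1,1,1,2), (1,1,1,1,2), (1,1,1,2), (1,1,2), (1,2), (1,2,2)
    |P|=3: 3 collections, coeffs (1), (1), (1)
    |P|=4: 3 collections, coeffs (1), (1), (1,2)
    |P|=5: 2 collections, coeffs (), (1)


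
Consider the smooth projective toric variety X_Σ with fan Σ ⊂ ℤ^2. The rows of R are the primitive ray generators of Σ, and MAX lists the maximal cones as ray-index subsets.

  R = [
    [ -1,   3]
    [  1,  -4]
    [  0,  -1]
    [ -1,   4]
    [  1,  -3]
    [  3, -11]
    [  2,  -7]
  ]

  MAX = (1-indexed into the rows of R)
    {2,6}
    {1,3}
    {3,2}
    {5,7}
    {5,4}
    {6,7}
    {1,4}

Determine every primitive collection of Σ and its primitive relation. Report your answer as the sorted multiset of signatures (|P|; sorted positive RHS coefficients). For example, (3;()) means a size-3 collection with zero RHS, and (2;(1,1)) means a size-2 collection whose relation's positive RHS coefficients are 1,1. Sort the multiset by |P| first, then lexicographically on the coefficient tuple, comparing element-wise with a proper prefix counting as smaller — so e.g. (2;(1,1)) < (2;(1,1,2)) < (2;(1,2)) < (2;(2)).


The 14 primitive collections of Σ (r=7, n=2):

  {1,5}:  v_{1} + v_{5} = 0 — sig = (2;())
  {2,4}:  v_{2} + v_{4} = 0 — sig = (2;())
  {1,2}:  v_{1} + v_{2} = v_{3} — sig = (2;(1))
  {1,7}:  v_{1} + v_{7} = v_{2} — sig = (2;(1))
  {2,5}:  v_{2} + v_{5} = v_{7} — sig = (2;(1))
  {2,7}:  v_{2} + v_{7} = v_{6} — sig = (2;(1))
  {3,4}:  v_{3} + v_{4} = v_{1} — sig = (2;(1))
  {3,5}:  v_{3} + v_{5} = v_{2} — sig = (2;(1))
  {4,6}:  v_{4} + v_{6} = v_{7} — sig = (2;(1))
  {4,7}:  v_{4} + v_{7} = v_{5} — sig = (2;(1))
  {1,6}:  v_{1} + v_{6} = 2·v_{2} — sig = (2;(2))
  {3,7}:  v_{3} + v_{7} = 2·v_{2} — sig = (2;(2))
  {5,6}:  v_{5} + v_{6} = 2·v_{7} — sig = (2;(2))
  {3,6}:  v_{3} + v_{6} = 3·v_{2} — sig = (2;(3))

Sorted signature multiset PRS(X):
    |P|=2: 14 collections, coeffs (), (), (1), (1), (1), (1), (1), (1), (1), (1), (2), (2), (2), (3)


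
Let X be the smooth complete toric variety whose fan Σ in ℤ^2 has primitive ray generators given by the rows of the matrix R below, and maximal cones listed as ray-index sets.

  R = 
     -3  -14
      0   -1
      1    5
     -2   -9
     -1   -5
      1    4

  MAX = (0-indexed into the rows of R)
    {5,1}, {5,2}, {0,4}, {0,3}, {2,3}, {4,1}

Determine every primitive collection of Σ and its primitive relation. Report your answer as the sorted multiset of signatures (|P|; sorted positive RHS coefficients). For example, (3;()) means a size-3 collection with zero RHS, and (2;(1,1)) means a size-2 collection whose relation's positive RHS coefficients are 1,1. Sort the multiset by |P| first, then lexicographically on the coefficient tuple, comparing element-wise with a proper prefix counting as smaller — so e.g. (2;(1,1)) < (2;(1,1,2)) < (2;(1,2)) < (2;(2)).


9 collections generate NE(X_Σ); each relation:

  P={2,4}:  v_{2} + v_{4} = 0  ⇒ sig = (2;())
  P={0,2}:  v_{0} + v_{2} = v_{3}  ⇒ sig = (2;(1))
  P={1,2}:  v_{1} + v_{2} = v_{5}  ⇒ sig = (2;(1))
  P={3,4}:  v_{3} + v_{4} = v_{0}  ⇒ sig = (2;(1))
  P={3,5}:  v_{3} + v_{5} = v_{4}  ⇒ sig = (2;(1))
  P={4,5}:  v_{4} + v_{5} = v_{1}  ⇒ sig = (2;(1))
  P={0,5}:  v_{0} + v_{5} = 2·v_{4}  ⇒ sig = (2;(2))
  P={1,3}:  v_{1} + v_{3} = 2·v_{4}  ⇒ sig = (2;(2))
  P={0,1}:  v_{0} + v_{1} = 3·v_{4}  ⇒ sig = (2;(3))

Hence PRS(X_Σ) =
[(2;()), (2;(1)), (2;(1)), (2;(1)), (2;(1)), (2;(1)), (2;(2)), (2;(2)), (2;(3))]


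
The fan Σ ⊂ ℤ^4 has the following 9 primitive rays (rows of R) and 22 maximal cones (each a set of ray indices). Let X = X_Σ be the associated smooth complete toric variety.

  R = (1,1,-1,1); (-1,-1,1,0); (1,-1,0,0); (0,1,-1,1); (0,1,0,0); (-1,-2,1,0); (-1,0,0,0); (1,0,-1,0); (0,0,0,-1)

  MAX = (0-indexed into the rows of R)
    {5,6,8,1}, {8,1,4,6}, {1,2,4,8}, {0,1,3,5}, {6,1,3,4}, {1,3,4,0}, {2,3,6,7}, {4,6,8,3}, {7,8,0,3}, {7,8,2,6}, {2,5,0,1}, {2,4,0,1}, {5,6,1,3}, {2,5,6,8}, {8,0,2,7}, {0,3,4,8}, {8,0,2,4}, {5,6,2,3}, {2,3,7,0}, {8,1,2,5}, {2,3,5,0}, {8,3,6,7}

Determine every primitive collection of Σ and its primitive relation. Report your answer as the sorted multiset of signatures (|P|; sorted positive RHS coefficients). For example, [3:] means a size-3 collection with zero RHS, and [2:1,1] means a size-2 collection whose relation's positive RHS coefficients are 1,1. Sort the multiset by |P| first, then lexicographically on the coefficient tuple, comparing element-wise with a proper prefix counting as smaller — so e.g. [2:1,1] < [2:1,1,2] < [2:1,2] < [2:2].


14 collections generate NE(X_Σ); each relation:

  • {0,6}:  v_{0} + v_{6} = v_{3}  ⇒ sig = [2:1]
  • {4,5}:  v_{4} + v_{5} = v_{1}  ⇒ sig = [2:1]
  • {1,7}:  v_{1} + v_{7} = v_{2} + v_{6}  ⇒ sig = [2:1,1]
  • {4,7}:  v_{4} + v_{7} = v_{0} + v_{8}  ⇒ sig = [2:1,1]
  • {5,7}:  v_{5} + v_{7} = 2·v_{2} + 2·v_{6}  ⇒ sig = [2:2,2]
  • {0,1,8}:  v_{0} + v_{1} + v_{8} = 0  ⇒ sig = [3:]
  • {2,4,6}:  v_{2} + v_{4} + v_{6} = 0  ⇒ sig = [3:]
  • {1,2,6}:  v_{1} + v_{2} + v_{6} = v_{5}  ⇒ sig = [3:1]
  • {1,3,8}:  v_{1} + v_{3} + v_{8} = v_{6}  ⇒ sig = [3:1]
  • {2,3,4}:  v_{2} + v_{3} + v_{4} = v_{0}  ⇒ sig = [3:1]
  • {2,3,8}:  v_{2} + v_{3} + v_{8} = v_{7}  ⇒ sig = [3:1]
  • {0,5,8}:  v_{0} + v_{5} + v_{8} = v_{2} + v_{6}  ⇒ sig = [3:1,1]
  • {1,2,3}:  v_{1} + v_{2} + v_{3} = v_{0} + v_{5}  ⇒ sig = [3:1,1]
  • {3,5,8}:  v_{3} + v_{5} + v_{8} = v_{2} + 2·v_{6}  ⇒ sig = [3:1,2]

Sorted signature multiset PRS(X):
{ [2:1] ×2,  [2:1,1] ×2,  [2:2,2],  [3:] ×2,  [3:1] ×4,  [3:1,1] ×2,  [3:1,2] }


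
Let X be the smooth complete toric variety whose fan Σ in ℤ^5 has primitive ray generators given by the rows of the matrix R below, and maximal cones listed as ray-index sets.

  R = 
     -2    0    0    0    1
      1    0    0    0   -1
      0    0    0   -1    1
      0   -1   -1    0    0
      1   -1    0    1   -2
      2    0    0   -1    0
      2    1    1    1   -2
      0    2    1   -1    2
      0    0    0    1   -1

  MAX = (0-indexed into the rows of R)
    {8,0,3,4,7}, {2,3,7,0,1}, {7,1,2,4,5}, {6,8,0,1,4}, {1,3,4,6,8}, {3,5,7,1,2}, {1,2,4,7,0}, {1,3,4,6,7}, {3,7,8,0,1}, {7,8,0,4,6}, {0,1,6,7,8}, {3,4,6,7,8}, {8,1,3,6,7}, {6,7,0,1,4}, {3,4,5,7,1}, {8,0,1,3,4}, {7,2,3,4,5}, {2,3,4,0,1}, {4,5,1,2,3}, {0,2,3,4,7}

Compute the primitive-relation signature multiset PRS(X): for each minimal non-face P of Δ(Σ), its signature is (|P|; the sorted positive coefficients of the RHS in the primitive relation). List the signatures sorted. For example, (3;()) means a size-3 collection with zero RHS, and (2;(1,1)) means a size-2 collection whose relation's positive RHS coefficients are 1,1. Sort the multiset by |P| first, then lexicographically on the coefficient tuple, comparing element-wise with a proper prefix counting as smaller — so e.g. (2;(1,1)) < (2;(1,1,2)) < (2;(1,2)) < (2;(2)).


9 collections generate NE(X_Σ); each relation:

  P={2,8}:  v_{2} + v_{8} = 0 ; sig = (2;())
  P={0,5}:  v_{0} + v_{5} = v_{2} ; sig = (2;(1))
  P={2,6}:  v_{2} + v_{6} = v_{1} + v_{4} + v_{7} ; sig = (2;(1,1,1))
  P={5,8}:  v_{5} + v_{8} = v_{1} + v_{3} + v_{4} + v_{7} ; sig = (2;(1,1,1,1))
  P={5,6}:  v_{5} + v_{6} = 2·v_{1} + v_{3} + 2·v_{4} + 2·v_{7} ; sig = (2;(1,2,2,2))
  P={0,3,6}:  v_{0} + v_{3} + v_{6} = v_{8} ; sig = (3;(1))
  P={1,4,7,8}:  v_{1} + v_{4} + v_{7} + v_{8} = v_{6} ; sig = (4;(1))
  P={0,1,3,4,7}:  v_{0} + v_{1} + v_{3} + v_{4} + v_{7} = 0 ; sig = (5;())
  P={1,2,3,4,7}:  v_{1} + v_{2} + v_{3} + v_{4} + v_{7} = v_{5} ; sig = (5;(1))

Sorted signature multiset PRS(X):
    (2;())
    (2;(1))
    (2;(1,1,1))
    (2;(1,1,1,1))
    (2;(1,2,2,2))
    (3;(1))
    (4;(1))
    (5;())
    (5;(1))


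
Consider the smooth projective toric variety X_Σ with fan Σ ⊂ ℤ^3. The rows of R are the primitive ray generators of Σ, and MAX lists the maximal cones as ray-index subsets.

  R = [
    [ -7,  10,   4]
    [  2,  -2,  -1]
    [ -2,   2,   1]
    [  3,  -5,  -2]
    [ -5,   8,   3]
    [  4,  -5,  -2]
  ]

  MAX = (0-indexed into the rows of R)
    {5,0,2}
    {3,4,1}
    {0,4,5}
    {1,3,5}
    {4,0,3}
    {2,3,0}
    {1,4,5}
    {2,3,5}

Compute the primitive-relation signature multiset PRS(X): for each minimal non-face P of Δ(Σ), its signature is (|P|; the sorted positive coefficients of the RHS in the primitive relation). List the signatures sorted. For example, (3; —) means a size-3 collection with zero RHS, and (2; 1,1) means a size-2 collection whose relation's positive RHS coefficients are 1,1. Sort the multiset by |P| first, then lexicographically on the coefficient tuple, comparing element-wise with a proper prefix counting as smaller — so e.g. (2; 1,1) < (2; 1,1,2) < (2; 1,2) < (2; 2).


Primitive collections (5):

  • {1,2}:  v_{1} + v_{2} = 0  so sig = (2; —)
  • {0,1}:  v_{0} + v_{1} = v_{4}  so sig = (2; 1)
  • {2,4}:  v_{2} + v_{4} = v_{0}  so sig = (2; 1)
  • {0,3,5}:  v_{0} + v_{3} + v_{5} = 0  so sig = (3; —)
  • {3,4,5}:  v_{3} + v_{4} + v_{5} = v_{1}  so sig = (3; 1)

so the primitive-relation signature multiset is
[(2; —), (2; 1), (2; 1), (3; —), (3; 1)]


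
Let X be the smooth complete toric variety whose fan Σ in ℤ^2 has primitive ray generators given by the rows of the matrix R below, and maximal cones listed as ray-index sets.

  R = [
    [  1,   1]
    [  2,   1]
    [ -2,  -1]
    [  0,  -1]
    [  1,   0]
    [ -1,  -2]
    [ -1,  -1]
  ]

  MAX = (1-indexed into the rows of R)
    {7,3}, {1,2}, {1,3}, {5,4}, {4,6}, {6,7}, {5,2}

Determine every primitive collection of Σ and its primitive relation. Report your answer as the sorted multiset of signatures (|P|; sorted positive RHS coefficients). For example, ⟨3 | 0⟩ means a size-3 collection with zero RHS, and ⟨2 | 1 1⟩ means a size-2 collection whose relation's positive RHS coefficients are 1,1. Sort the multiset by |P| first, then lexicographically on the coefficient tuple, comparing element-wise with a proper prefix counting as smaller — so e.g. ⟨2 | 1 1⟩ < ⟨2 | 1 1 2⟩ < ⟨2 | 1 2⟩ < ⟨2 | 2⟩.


Δ(Σ) — 7 vertices, 14 min non-faces:

  {1,7}:  v_{1} + v_{7} = 0  ⟹  sig = ⟨2 | 0⟩
  {2,3}:  v_{2} + v_{3} = 0  ⟹  sig = ⟨2 | 0⟩
  {1,4}:  v_{1} + v_{4} = v_{5}  ⟹  sig = ⟨2 | 1⟩
  {1,5}:  v_{1} + v_{5} = v_{2}  ⟹  sig = ⟨2 | 1⟩
  {1,6}:  v_{1} + v_{6} = v_{4}  ⟹  sig = ⟨2 | 1⟩
  {2,7}:  v_{2} + v_{7} = v_{5}  ⟹  sig = ⟨2 | 1⟩
  {3,5}:  v_{3} + v_{5} = v_{7}  ⟹  sig = ⟨2 | 1⟩
  {4,7}:  v_{4} + v_{7} = v_{6}  ⟹  sig = ⟨2 | 1⟩
  {5,7}:  v_{5} + v_{7} = v_{4}  ⟹  sig = ⟨2 | 1⟩
  {2,6}:  v_{2} + v_{6} = v_{4} + v_{5}  ⟹  sig = ⟨2 | 1 1⟩
  {2,4}:  v_{2} + v_{4} = 2·v_{5}  ⟹  sig = ⟨2 | 2⟩
  {3,4}:  v_{3} + v_{4} = 2·v_{7}  ⟹  sig = ⟨2 | 2⟩
  {5,6}:  v_{5} + v_{6} = 2·v_{4}  ⟹  sig = ⟨2 | 2⟩
  {3,6}:  v_{3} + v_{6} = 3·v_{7}  ⟹  sig = ⟨2 | 3⟩

Hence PRS(X_Σ) =
    ⟨2 | 0⟩
    ⟨2 | 0⟩
    ⟨2 | 1⟩
    ⟨2 | 1⟩
    ⟨2 | 1⟩
    ⟨2 | 1⟩
    ⟨2 | 1⟩
    ⟨2 | 1⟩
    ⟨2 | 1⟩
    ⟨2 | 1 1⟩
    ⟨2 | 2⟩
    ⟨2 | 2⟩
    ⟨2 | 2⟩
    ⟨2 | 3⟩


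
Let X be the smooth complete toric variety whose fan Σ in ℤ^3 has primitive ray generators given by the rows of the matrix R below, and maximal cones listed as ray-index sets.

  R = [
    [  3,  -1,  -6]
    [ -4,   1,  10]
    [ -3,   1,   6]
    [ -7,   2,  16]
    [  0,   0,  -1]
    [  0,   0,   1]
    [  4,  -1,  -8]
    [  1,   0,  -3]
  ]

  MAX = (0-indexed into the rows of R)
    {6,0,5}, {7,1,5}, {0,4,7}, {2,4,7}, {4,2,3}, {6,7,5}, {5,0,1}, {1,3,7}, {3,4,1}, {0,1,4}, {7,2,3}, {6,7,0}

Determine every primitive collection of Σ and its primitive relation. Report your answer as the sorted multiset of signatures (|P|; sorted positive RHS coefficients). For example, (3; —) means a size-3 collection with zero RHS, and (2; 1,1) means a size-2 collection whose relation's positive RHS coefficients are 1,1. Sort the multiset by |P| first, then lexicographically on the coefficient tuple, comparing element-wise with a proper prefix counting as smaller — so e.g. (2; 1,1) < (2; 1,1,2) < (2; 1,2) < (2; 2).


Minimal non-faces — 14 found among 8 rays, 12 max cones:

  {0,2}:  v_{0} + v_{2} = 0 ; sig = (2; —)
  {4,5}:  v_{4} + v_{5} = 0 ; sig = (2; —)
  {0,3}:  v_{0} + v_{3} = v_{1} ; sig = (2; 1)
  {1,2}:  v_{1} + v_{2} = v_{3} ; sig = (2; 1)
  {2,5}:  v_{2} + v_{5} = v_{1} + v_{7} ; sig = (2; 1,1)
  {2,6}:  v_{2} + v_{6} = v_{5} + v_{7} ; sig = (2; 1,1)
  {4,6}:  v_{4} + v_{6} = v_{0} + v_{7} ; sig = (2; 1,1)
  {3,6}:  v_{3} + v_{6} = v_{1} + v_{5} + v_{7} ; sig = (2; 1,1,1)
  {3,5}:  v_{3} + v_{5} = 2·v_{1} + v_{7} ; sig = (2; 1,2)
  {1,6}:  v_{1} + v_{6} = 2·v_{5} ; sig = (2; 2)
  {0,1,7}:  v_{0} + v_{1} + v_{7} = v_{5} ; sig = (3; 1)
  {0,5,7}:  v_{0} + v_{5} + v_{7} = v_{6} ; sig = (3; 1)
  {1,4,7}:  v_{1} + v_{4} + v_{7} = v_{2} ; sig = (3; 1)
  {3,4,7}:  v_{3} + v_{4} + v_{7} = 2·v_{2} ; sig = (3; 2)

Hence PRS(X_Σ) =
    |P|=2: 10 collections, coeffs (), (), (1), (1), (1,1), (1,1), (1,1), (1,1,1), (1,2), (2)
    |P|=3: 4 collections, coeffs (1), (1), (1), (2)


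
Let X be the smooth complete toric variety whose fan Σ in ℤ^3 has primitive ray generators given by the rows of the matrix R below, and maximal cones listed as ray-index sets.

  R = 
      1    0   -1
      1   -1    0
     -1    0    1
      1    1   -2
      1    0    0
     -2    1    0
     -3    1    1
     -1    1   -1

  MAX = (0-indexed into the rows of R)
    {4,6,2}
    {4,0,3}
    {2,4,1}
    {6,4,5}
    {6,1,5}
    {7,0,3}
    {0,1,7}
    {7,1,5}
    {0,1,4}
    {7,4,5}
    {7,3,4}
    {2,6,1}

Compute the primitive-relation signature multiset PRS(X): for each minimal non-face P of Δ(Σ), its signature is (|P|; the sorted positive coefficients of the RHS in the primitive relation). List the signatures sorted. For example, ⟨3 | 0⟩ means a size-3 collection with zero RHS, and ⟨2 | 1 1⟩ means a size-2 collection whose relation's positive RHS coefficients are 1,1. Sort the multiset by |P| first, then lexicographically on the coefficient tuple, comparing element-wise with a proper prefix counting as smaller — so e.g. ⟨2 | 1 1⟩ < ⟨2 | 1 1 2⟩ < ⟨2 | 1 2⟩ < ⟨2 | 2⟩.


Minimal non-faces — 14 found among 8 rays, 12 max cones:

  • {0,2}:  v_{0} + v_{2} = 0  so sig = ⟨2 | 0⟩
  • {0,5}:  v_{0} + v_{5} = v_{7}  so sig = ⟨2 | 1⟩
  • {0,6}:  v_{0} + v_{6} = v_{5}  so sig = ⟨2 | 1⟩
  • {2,5}:  v_{2} + v_{5} = v_{6}  so sig = ⟨2 | 1⟩
  • {2,7}:  v_{2} + v_{7} = v_{5}  so sig = ⟨2 | 1⟩
  • {2,3}:  v_{2} + v_{3} = v_{4} + v_{7}  so sig = ⟨2 | 1 1⟩
  • {3,6}:  v_{3} + v_{6} = v_{4} + v_{5} + v_{7}  so sig = ⟨2 | 1 1 1⟩
  • {3,5}:  v_{3} + v_{5} = v_{4} + 2·v_{7}  so sig = ⟨2 | 1 2⟩
  • {1,3}:  v_{1} + v_{3} = 2·v_{0}  so sig = ⟨2 | 2⟩
  • {6,7}:  v_{6} + v_{7} = 2·v_{5}  so sig = ⟨2 | 2⟩
  • {1,4,5}:  v_{1} + v_{4} + v_{5} = 0  so sig = ⟨3 | 0⟩
  • {0,4,7}:  v_{0} + v_{4} + v_{7} = v_{3}  so sig = ⟨3 | 1⟩
  • {1,4,6}:  v_{1} + v_{4} + v_{6} = v_{2}  so sig = ⟨3 | 1⟩
  • {1,4,7}:  v_{1} + v_{4} + v_{7} = v_{0}  so sig = ⟨3 | 1⟩

so the primitive-relation signature multiset is
    ⟨2 | 0⟩
    ⟨2 | 1⟩
    ⟨2 | 1⟩
    ⟨2 | 1⟩
    ⟨2 | 1⟩
    ⟨2 | 1 1⟩
    ⟨2 | 1 1 1⟩
    ⟨2 | 1 2⟩
    ⟨2 | 2⟩
    ⟨2 | 2⟩
    ⟨3 | 0⟩
    ⟨3 | 1⟩
    ⟨3 | 1⟩
    ⟨3 | 1⟩


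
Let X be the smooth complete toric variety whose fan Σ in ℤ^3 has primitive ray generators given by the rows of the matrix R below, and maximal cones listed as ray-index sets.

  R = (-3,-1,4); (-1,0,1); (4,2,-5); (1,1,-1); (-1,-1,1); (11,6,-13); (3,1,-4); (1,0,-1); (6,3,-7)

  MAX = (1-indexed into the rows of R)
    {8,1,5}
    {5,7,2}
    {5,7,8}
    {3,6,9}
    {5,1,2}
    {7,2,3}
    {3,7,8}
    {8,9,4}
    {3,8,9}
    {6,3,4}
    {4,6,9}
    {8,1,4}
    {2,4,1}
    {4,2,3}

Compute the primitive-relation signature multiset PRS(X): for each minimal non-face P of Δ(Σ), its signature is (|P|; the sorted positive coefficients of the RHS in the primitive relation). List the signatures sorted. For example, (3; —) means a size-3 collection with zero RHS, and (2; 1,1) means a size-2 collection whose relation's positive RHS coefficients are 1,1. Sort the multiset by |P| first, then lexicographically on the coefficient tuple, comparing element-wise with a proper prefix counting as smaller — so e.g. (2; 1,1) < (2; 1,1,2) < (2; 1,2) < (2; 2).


Primitive collections (17):

  {1,7}:  v_{1} + v_{7} = 0  →  sig = (2; —)
  {2,8}:  v_{2} + v_{8} = 0  →  sig = (2; —)
  {4,5}:  v_{4} + v_{5} = 0  →  sig = (2; —)
  {1,3}:  v_{1} + v_{3} = v_{4}  →  sig = (2; 1)
  {3,5}:  v_{3} + v_{5} = v_{7}  →  sig = (2; 1)
  {4,7}:  v_{4} + v_{7} = v_{3}  →  sig = (2; 1)
  {2,9}:  v_{2} + v_{9} = v_{3} + v_{4}  →  sig = (2; 1,1)
  {5,6}:  v_{5} + v_{6} = v_{3} + v_{9}  →  sig = (2; 1,1)
  {5,9}:  v_{5} + v_{9} = v_{3} + v_{8}  →  sig = (2; 1,1)
  {1,6}:  v_{1} + v_{6} = 2·v_{4} + v_{9}  →  sig = (2; 1,2)
  {1,9}:  v_{1} + v_{9} = 2·v_{4} + v_{8}  →  sig = (2; 1,2)
  {6,7}:  v_{6} + v_{7} = 2·v_{3} + v_{9}  →  sig = (2; 1,2)
  {7,9}:  v_{7} + v_{9} = 2·v_{3} + v_{8}  →  sig = (2; 1,2)
  {6,8}:  v_{6} + v_{8} = 2·v_{9}  →  sig = (2; 2)
  {2,6}:  v_{2} + v_{6} = 2·v_{3} + 2·v_{4}  →  sig = (2; 2,2)
  {3,4,8}:  v_{3} + v_{4} + v_{8} = v_{9}  →  sig = (3; 1)
  {3,4,9}:  v_{3} + v_{4} + v_{9} = v_{6}  →  sig = (3; 1)

so the primitive-relation signature multiset is
    |P|=2: 15 collections, coeffs (), (), (), (1), (1), (1), (1,1), (1,1), (1,1), (1,2), (1,2), (1,2), (1,2), (2), (2,2)
    |P|=3: 2 collections, coeffs (1), (1)


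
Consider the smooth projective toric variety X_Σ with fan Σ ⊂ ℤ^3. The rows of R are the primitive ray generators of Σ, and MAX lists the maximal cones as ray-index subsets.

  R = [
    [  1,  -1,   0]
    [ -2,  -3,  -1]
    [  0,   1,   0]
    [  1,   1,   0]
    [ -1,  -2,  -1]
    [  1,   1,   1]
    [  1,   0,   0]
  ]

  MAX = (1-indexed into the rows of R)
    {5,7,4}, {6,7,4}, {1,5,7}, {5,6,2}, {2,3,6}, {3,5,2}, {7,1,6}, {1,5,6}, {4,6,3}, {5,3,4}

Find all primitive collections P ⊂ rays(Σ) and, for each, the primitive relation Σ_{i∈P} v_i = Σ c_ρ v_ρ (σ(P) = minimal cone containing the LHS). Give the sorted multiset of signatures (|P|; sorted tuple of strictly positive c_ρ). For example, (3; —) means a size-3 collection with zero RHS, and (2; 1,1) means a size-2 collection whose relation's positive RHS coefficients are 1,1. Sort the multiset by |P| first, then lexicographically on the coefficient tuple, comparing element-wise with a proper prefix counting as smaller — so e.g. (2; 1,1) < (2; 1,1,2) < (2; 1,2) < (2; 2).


Σ has 9 primitive collections:

  P={1,3}:  v_{1} + v_{3} = v_{7}  →  sig = (2; 1)
  P={2,4}:  v_{2} + v_{4} = v_{5}  →  sig = (2; 1)
  P={3,7}:  v_{3} + v_{7} = v_{4}  →  sig = (2; 1)
  P={2,7}:  v_{2} + v_{7} = 2·v_{5} + v_{6}  →  sig = (2; 1,2)
  P={1,4}:  v_{1} + v_{4} = 2·v_{7}  →  sig = (2; 2)
  P={1,2}:  v_{1} + v_{2} = 3·v_{5} + 2·v_{6}  →  sig = (2; 2,3)
  P={3,5,6}:  v_{3} + v_{5} + v_{6} = 0  →  sig = (3; —)
  P={4,5,6}:  v_{4} + v_{5} + v_{6} = v_{7}  →  sig = (3; 1)
  P={5,6,7}:  v_{5} + v_{6} + v_{7} = v_{1}  →  sig = (3; 1)

so the primitive-relation signature multiset is
    |P|=2: 6 collections, coeffs (1), (1), (1), (1,2), (2), (2,3)
    |P|=3: 3 collections, coeffs (), (1), (1)


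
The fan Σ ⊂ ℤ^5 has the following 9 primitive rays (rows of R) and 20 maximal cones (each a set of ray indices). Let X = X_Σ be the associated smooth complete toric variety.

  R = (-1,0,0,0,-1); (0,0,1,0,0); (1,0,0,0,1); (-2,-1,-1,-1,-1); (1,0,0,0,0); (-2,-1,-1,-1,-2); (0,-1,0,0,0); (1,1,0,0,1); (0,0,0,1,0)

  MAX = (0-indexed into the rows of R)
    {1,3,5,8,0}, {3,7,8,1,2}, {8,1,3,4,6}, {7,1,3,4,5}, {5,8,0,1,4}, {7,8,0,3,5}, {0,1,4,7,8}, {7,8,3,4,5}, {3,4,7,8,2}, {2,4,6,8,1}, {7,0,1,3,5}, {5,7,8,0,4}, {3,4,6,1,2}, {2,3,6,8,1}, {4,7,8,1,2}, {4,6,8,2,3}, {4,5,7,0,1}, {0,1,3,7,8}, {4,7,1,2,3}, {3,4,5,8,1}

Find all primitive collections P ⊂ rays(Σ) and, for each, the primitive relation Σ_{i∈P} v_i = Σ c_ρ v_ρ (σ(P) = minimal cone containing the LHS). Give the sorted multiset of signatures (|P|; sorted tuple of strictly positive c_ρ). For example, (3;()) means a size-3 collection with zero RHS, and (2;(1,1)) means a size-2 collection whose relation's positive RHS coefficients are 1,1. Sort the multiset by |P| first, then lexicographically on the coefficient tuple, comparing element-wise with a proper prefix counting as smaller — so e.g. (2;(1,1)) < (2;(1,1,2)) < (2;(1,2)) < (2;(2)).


Δ(Σ) — 9 vertices, 9 min non-faces:

  P = {0,2}:  v_{0} + v_{2} = 0  ⇒ sig = (2;())
  P = {6,7}:  v_{6} + v_{7} = v_{2}  ⇒ sig = (2;(1))
  P = {2,5}:  v_{2} + v_{5} = v_{3} + v_{4}  ⇒ sig = (2;(1,1))
  P = {0,6}:  v_{0} + v_{6} = v_{1} + v_{3} + v_{4} + v_{8}  ⇒ sig = (2;(1,1,1,1))
  P = {5,6}:  v_{5} + v_{6} = v_{1} + 2·v_{3} + 2·v_{4} + v_{8}  ⇒ sig = (2;(1,1,2,2))
  P = {0,3,4}:  v_{0} + v_{3} + v_{4} = v_{5}  ⇒ sig = (3;(1))
  P = {1,5,7,8}:  v_{1} + v_{5} + v_{7} + v_{8} = v_{0}  ⇒ sig = (4;(1))
  P = {1,3,4,7,8}:  v_{1} + v_{3} + v_{4} + v_{7} + v_{8} = 0  ⇒ sig = (5;())
  P = {1,2,3,4,8}:  v_{1} + v_{2} + v_{3} + v_{4} + v_{8} = v_{6}  ⇒ sig = (5;(1))

Sorted signature multiset PRS(X):
[(2;()), (2;(1)), (2;(1,1)), (2;(1,1,1,1)), (2;(1,1,2,2)), (3;(1)), (4;(1)), (5;()), (5;(1))]


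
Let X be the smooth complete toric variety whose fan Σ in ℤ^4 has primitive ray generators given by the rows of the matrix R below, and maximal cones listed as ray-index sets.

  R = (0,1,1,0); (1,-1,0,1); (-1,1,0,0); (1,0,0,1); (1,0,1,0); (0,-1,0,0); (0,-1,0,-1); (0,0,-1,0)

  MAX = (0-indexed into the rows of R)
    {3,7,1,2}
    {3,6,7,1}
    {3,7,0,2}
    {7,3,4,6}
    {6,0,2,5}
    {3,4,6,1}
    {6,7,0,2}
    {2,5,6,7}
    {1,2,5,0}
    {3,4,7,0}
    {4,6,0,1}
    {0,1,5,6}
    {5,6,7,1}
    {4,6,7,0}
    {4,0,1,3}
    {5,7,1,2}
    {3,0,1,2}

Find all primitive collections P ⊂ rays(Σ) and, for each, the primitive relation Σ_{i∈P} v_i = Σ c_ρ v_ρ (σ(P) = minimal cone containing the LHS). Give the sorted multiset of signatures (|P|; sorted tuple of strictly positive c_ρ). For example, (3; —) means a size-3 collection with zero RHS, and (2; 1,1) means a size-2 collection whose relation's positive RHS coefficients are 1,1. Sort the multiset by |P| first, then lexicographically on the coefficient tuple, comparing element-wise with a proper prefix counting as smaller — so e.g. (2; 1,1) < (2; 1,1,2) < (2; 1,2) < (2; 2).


9 minimal non-faces of Δ(Σ) (on 8 rays):

  P={2,4}:  v_{2} + v_{4} = v_{0}  →  sig = (2; 1)
  P={3,5}:  v_{3} + v_{5} = v_{1}  →  sig = (2; 1)
  P={4,5}:  v_{4} + v_{5} = v_{0} + v_{1} + v_{6}  →  sig = (2; 1,1,1)
  P={0,5,7}:  v_{0} + v_{5} + v_{7} = 0  →  sig = (3; —)
  P={2,3,6}:  v_{2} + v_{3} + v_{6} = 0  →  sig = (3; —)
  P={0,1,7}:  v_{0} + v_{1} + v_{7} = v_{3}  →  sig = (3; 1)
  P={0,3,6}:  v_{0} + v_{3} + v_{6} = v_{4}  →  sig = (3; 1)
  P={1,2,6}:  v_{1} + v_{2} + v_{6} = v_{5}  →  sig = (3; 1)
  P={1,4,7}:  v_{1} + v_{4} + v_{7} = 2·v_{3} + v_{6}  →  sig = (3; 1,2)

so the primitive-relation signature multiset is
{ (2; 1) ×2,  (2; 1,1,1),  (3; —) ×2,  (3; 1) ×3,  (3; 1,2) }


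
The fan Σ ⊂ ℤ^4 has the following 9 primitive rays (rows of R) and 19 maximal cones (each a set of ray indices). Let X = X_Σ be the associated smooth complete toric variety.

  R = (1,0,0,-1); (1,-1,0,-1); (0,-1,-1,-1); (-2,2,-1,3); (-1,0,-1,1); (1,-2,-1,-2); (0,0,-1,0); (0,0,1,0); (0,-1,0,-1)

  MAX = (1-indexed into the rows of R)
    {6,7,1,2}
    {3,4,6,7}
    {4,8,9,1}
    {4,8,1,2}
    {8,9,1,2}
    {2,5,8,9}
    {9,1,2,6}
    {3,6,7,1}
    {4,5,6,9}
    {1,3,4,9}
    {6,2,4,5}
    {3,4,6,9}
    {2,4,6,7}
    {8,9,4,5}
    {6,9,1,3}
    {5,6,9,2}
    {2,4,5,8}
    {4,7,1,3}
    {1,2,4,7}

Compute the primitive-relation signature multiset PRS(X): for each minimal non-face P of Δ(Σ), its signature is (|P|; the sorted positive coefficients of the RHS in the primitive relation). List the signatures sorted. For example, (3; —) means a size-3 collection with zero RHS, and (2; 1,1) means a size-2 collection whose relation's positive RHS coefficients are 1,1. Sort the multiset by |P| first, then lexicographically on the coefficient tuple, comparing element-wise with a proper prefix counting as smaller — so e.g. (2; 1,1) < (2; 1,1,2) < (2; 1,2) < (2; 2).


|primitive collections| = 10. Relations:

  P = {7,8}:  v_{7} + v_{8} = 0  ⟹  sig = (2; —)
  P = {1,5}:  v_{1} + v_{5} = v_{7}  ⟹  sig = (2; 1)
  P = {2,3}:  v_{2} + v_{3} = v_{6}  ⟹  sig = (2; 1)
  P = {3,8}:  v_{3} + v_{8} = v_{9}  ⟹  sig = (2; 1)
  P = {7,9}:  v_{7} + v_{9} = v_{3}  ⟹  sig = (2; 1)
  P = {5,7}:  v_{5} + v_{7} = v_{4} + v_{6}  ⟹  sig = (2; 1,1)
  P = {6,8}:  v_{6} + v_{8} = v_{2} + v_{9}  ⟹  sig = (2; 1,1)
  P = {3,5}:  v_{3} + v_{5} = v_{4} + v_{6} + v_{9}  ⟹  sig = (2; 1,1,1)
  P = {2,4,9}:  v_{2} + v_{4} + v_{9} = v_{5}  ⟹  sig = (3; 1)
  P = {1,4,6}:  v_{1} + v_{4} + v_{6} = 2·v_{7}  ⟹  sig = (3; 2)

Signatures (|P|; sorted positive RHS coefficients), sorted:
    |P|=2: 8 collections, coeffs (), (1), (1), (1), (1), (1,1), (1,1), (1,1,1)
    |P|=3: 2 collections, coeffs (1), (2)


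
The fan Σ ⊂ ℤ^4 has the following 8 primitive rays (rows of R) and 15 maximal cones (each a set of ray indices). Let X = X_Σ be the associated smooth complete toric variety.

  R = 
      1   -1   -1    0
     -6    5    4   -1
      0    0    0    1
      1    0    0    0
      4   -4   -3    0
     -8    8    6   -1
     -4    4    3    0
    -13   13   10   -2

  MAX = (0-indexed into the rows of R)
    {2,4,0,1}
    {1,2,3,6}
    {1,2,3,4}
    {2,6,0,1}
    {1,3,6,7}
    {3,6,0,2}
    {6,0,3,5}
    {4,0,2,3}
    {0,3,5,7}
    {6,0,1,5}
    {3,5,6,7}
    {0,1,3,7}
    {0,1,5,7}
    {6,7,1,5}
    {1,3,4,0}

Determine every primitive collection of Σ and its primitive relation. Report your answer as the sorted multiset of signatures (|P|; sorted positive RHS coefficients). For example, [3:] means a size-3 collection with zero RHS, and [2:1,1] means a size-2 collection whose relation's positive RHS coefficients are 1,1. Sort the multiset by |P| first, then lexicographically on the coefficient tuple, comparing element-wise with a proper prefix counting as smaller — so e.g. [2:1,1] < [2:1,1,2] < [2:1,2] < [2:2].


Σ has 9 primitive collections:

  P={4,6}:  v_{4} + v_{6} = 0  ⇒ sig = [2:]
  P={4,5}:  v_{4} + v_{5} = v_{0} + v_{1} + v_{3}  ⇒ sig = [2:1,1,1]
  P={2,7}:  v_{2} + v_{7} = v_{1} + v_{3} + 2·v_{6}  ⇒ sig = [2:1,1,2]
  P={4,7}:  v_{4} + v_{7} = v_{0} + 2·v_{1} + 2·v_{3}  ⇒ sig = [2:1,2,2]
  P={2,5}:  v_{2} + v_{5} = 2·v_{6}  ⇒ sig = [2:2]
  P={1,3,5}:  v_{1} + v_{3} + v_{5} = v_{7}  ⇒ sig = [3:1]
  P={0,6,7}:  v_{0} + v_{6} + v_{7} = 2·v_{5}  ⇒ sig = [3:2]
  P={0,1,2,3}:  v_{0} + v_{1} + v_{2} + v_{3} = v_{6}  ⇒ sig = [4:1]
  P={0,1,3,6}:  v_{0} + v_{1} + v_{3} + v_{6} = v_{5}  ⇒ sig = [4:1]

Signatures (|P|; sorted positive RHS coefficients), sorted:
[[2:], [2:1,1,1], [2:1,1,2], [2:1,2,2], [2:2], [3:1], [3:2], [4:1], [4:1]]


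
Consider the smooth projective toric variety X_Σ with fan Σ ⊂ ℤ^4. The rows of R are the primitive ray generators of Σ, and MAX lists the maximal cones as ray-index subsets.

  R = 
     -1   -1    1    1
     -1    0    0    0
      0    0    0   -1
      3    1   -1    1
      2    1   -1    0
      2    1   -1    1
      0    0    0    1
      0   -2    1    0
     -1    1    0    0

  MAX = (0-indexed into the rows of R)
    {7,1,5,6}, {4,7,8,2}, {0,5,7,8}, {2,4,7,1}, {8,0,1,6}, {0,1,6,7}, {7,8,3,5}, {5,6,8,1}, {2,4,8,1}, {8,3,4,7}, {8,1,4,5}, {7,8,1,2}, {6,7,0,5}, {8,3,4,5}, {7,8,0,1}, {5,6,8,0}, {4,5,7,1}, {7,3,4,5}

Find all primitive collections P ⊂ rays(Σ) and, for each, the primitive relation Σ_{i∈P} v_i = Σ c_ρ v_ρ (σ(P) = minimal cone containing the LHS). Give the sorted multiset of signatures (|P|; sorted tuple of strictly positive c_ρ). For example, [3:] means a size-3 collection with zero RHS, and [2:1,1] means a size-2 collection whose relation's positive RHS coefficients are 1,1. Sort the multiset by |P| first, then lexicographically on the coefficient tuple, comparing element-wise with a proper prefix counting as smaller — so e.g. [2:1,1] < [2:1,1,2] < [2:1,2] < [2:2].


The 14 primitive collections of Σ (r=9, n=4):

  {2,6}:  v_{2} + v_{6} = 0  →  sig = [2:]
  {1,3}:  v_{1} + v_{3} = v_{5}  →  sig = [2:1]
  {2,5}:  v_{2} + v_{5} = v_{4}  →  sig = [2:1]
  {4,6}:  v_{4} + v_{6} = v_{5}  →  sig = [2:1]
  {0,2}:  v_{0} + v_{2} = v_{7} + v_{8}  →  sig = [2:1,1]
  {0,4}:  v_{0} + v_{4} = v_{5} + v_{7} + v_{8}  →  sig = [2:1,1,1]
  {2,3}:  v_{2} + v_{3} = 2·v_{4} + v_{7} + v_{8}  →  sig = [2:1,1,2]
  {3,6}:  v_{3} + v_{6} = 2·v_{5} + v_{7} + v_{8}  →  sig = [2:1,1,2]
  {0,3}:  v_{0} + v_{3} = 2·v_{5} + 2·v_{7} + 2·v_{8}  →  sig = [2:2,2,2]
  {6,7,8}:  v_{6} + v_{7} + v_{8} = v_{0}  →  sig = [3:1]
  {0,1,5}:  v_{0} + v_{1} + v_{5} = 2·v_{6}  →  sig = [3:2]
  {1,4,7,8}:  v_{1} + v_{4} + v_{7} + v_{8} = 0  →  sig = [4:]
  {1,5,7,8}:  v_{1} + v_{5} + v_{7} + v_{8} = v_{6}  →  sig = [4:1]
  {4,5,7,8}:  v_{4} + v_{5} + v_{7} + v_{8} = v_{3}  →  sig = [4:1]

Hence PRS(X_Σ) =
[[2:], [2:1], [2:1], [2:1], [2:1,1], [2:1,1,1], [2:1,1,2], [2:1,1,2], [2:2,2,2], [3:1], [3:2], [4:], [4:1], [4:1]]


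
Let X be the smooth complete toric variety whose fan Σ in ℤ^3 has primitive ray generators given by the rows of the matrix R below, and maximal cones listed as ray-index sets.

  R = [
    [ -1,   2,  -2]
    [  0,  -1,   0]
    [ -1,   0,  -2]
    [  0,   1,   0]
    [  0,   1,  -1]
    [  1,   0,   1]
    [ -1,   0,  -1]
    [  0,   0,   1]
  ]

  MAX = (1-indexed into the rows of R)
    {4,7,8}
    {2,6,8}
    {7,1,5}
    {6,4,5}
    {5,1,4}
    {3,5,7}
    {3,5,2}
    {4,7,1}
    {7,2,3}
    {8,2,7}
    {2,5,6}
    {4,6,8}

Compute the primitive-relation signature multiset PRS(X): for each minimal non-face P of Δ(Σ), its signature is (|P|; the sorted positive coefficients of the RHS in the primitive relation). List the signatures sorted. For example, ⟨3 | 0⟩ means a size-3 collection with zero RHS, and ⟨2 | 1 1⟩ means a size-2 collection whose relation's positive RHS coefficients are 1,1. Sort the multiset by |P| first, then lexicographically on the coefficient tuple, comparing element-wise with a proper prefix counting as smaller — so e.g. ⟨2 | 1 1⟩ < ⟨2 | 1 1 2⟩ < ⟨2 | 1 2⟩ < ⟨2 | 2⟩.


Minimal non-faces — 12 found among 8 rays, 12 max cones:

  {2,4}:  v_{2} + v_{4} = 0  →  sig = ⟨2 | 0⟩
  {6,7}:  v_{6} + v_{7} = 0  →  sig = ⟨2 | 0⟩
  {3,8}:  v_{3} + v_{8} = v_{7}  →  sig = ⟨2 | 1⟩
  {5,8}:  v_{5} + v_{8} = v_{4}  →  sig = ⟨2 | 1⟩
  {1,2}:  v_{1} + v_{2} = v_{5} + v_{7}  →  sig = ⟨2 | 1 1⟩
  {1,6}:  v_{1} + v_{6} = v_{4} + v_{5}  →  sig = ⟨2 | 1 1⟩
  {3,4}:  v_{3} + v_{4} = v_{5} + v_{7}  →  sig = ⟨2 | 1 1⟩
  {3,6}:  v_{3} + v_{6} = v_{2} + v_{5}  →  sig = ⟨2 | 1 1⟩
  {1,8}:  v_{1} + v_{8} = 2·v_{4} + v_{7}  →  sig = ⟨2 | 1 2⟩
  {1,3}:  v_{1} + v_{3} = 2·v_{5} + 2·v_{7}  →  sig = ⟨2 | 2 2⟩
  {2,5,7}:  v_{2} + v_{5} + v_{7} = v_{3}  →  sig = ⟨3 | 1⟩
  {4,5,7}:  v_{4} + v_{5} + v_{7} = v_{1}  →  sig = ⟨3 | 1⟩

so the primitive-relation signature multiset is
    ⟨2 | 0⟩
    ⟨2 | 0⟩
    ⟨2 | 1⟩
    ⟨2 | 1⟩
    ⟨2 | 1 1⟩
    ⟨2 | 1 1⟩
    ⟨2 | 1 1⟩
    ⟨2 | 1 1⟩
    ⟨2 | 1 2⟩
    ⟨2 | 2 2⟩
    ⟨3 | 1⟩
    ⟨3 | 1⟩


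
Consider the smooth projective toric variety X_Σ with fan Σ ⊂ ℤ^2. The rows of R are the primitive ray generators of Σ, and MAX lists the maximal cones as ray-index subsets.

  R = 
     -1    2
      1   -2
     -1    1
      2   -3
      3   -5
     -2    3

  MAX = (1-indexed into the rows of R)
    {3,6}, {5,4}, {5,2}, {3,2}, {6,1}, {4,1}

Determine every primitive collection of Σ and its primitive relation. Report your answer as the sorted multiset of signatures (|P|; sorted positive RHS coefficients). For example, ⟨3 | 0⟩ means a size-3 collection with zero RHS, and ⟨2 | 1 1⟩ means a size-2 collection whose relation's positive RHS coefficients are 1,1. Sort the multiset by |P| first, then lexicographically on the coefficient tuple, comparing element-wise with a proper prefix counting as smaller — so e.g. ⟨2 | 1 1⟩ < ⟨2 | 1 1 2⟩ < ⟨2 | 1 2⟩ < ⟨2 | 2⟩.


|primitive collections| = 9. Relations:

  P = {1,2}:  v_{1} + v_{2} = 0 — sig = ⟨2 | 0⟩
  P = {4,6}:  v_{4} + v_{6} = 0 — sig = ⟨2 | 0⟩
  P = {1,3}:  v_{1} + v_{3} = v_{6} — sig = ⟨2 | 1⟩
  P = {1,5}:  v_{1} + v_{5} = v_{4} — sig = ⟨2 | 1⟩
  P = {2,4}:  v_{2} + v_{4} = v_{5} — sig = ⟨2 | 1⟩
  P = {2,6}:  v_{2} + v_{6} = v_{3} — sig = ⟨2 | 1⟩
  P = {3,4}:  v_{3} + v_{4} = v_{2} — sig = ⟨2 | 1⟩
  P = {5,6}:  v_{5} + v_{6} = v_{2} — sig = ⟨2 | 1⟩
  P = {3,5}:  v_{3} + v_{5} = 2·v_{2} — sig = ⟨2 | 2⟩

Sorted signature multiset PRS(X):
    |P|=2: 9 collections, coeffs (), (), (1), (1), (1), (1), (1), (1), (2)


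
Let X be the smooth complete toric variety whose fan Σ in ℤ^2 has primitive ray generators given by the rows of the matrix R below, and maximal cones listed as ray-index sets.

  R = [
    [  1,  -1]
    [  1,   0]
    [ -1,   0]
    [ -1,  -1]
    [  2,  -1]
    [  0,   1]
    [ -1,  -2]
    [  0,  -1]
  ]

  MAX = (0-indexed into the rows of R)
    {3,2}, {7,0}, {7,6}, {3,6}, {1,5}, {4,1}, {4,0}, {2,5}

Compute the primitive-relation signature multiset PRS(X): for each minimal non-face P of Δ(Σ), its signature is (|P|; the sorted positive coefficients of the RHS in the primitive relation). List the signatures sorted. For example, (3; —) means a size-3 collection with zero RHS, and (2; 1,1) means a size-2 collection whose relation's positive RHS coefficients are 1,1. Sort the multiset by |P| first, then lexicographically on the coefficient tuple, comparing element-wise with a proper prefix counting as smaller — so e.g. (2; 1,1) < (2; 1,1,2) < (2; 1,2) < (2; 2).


Σ has 20 primitive collections:

  P={1,2}:  v_{1} + v_{2} = 0 — sig = (2; —)
  P={5,7}:  v_{5} + v_{7} = 0 — sig = (2; —)
  P={0,1}:  v_{0} + v_{1} = v_{4} — sig = (2; 1)
  P={0,2}:  v_{0} + v_{2} = v_{7} — sig = (2; 1)
  P={0,5}:  v_{0} + v_{5} = v_{1} — sig = (2; 1)
  P={1,3}:  v_{1} + v_{3} = v_{7} — sig = (2; 1)
  P={1,7}:  v_{1} + v_{7} = v_{0} — sig = (2; 1)
  P={2,4}:  v_{2} + v_{4} = v_{0} — sig = (2; 1)
  P={2,7}:  v_{2} + v_{7} = v_{3} — sig = (2; 1)
  P={3,5}:  v_{3} + v_{5} = v_{2} — sig = (2; 1)
  P={3,7}:  v_{3} + v_{7} = v_{6} — sig = (2; 1)
  P={5,6}:  v_{5} + v_{6} = v_{3} — sig = (2; 1)
  P={3,4}:  v_{3} + v_{4} = v_{0} + v_{7} — sig = (2; 1,1)
  P={4,6}:  v_{4} + v_{6} = v_{0} + 2·v_{7} — sig = (2; 1,2)
  P={0,3}:  v_{0} + v_{3} = 2·v_{7} — sig = (2; 2)
  P={1,6}:  v_{1} + v_{6} = 2·v_{7} — sig = (2; 2)
  P={2,6}:  v_{2} + v_{6} = 2·v_{3} — sig = (2; 2)
  P={4,5}:  v_{4} + v_{5} = 2·v_{1} — sig = (2; 2)
  P={4,7}:  v_{4} + v_{7} = 2·v_{0} — sig = (2; 2)
  P={0,6}:  v_{0} + v_{6} = 3·v_{7} — sig = (2; 3)

Signatures (|P|; sorted positive RHS coefficients), sorted:
    (2; —)
    (2; —)
    (2; 1)
    (2; 1)
    (2; 1)
    (2; 1)
    (2; 1)
    (2; 1)
    (2; 1)
    (2; 1)
    (2; 1)
    (2; 1)
    (2; 1,1)
    (2; 1,2)
    (2; 2)
    (2; 2)
    (2; 2)
    (2; 2)
    (2; 2)
    (2; 3)
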